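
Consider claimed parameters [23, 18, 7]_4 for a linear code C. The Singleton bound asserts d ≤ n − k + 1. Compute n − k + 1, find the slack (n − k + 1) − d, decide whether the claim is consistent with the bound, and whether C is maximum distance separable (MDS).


Singleton RHS = n − k + 1 = 6, slack = -1, bound violated (no such code; not MDS).

Singleton bound: d ≤ n − k + 1.
Here n = 23, k = 18, so n − k + 1 = 6.
Given d = 7, check d ≤ 6: NO.
Slack = (n − k + 1) − d = -1.
The slack is negative: d = 7 exceeds n − k + 1 = 6 by 1, so the Singleton bound is violated and no linear [23, 18, 7]_4 code can exist. In particular it is not MDS (MDS requires d = n − k + 1 exactly).
Description: the claimed parameters are [23, 18, 7]_4; such a code would be impossible (violates the Singleton bound).


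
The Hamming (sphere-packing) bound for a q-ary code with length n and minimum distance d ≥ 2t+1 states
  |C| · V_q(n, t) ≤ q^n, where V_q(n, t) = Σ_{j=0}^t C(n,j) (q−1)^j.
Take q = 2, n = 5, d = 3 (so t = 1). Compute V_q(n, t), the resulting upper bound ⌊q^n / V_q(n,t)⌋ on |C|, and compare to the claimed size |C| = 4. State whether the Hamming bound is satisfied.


V_q(n, t) = 6, q^n = 32, Hamming bound = 5, |C| = 4 ≤ bound (satisfied).

Step 1: Compute V_q(n, t) = Σ_{j=0}^1 C(n, j) (q−1)^j.
  j = 0: C(5,0)·(1)^0 = 1·1 = 1.
  j = 1: C(5,1)·(1)^1 = 5·1 = 5.
  V_q(n, t) = 1 + 5 = 6.
Step 2: q^n = 2^5 = 32.
Step 3: Hamming bound ⌊q^n / V_q(n,t)⌋ = ⌊32/6⌋ = 5.
Step 4: Compare |C| = 4 to 5: satisfied.
The claimed |C| lies below the Hamming bound.


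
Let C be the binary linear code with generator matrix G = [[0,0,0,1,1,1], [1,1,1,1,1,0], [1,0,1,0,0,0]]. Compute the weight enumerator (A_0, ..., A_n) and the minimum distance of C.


Weight distribution: A_0 = 1, A_2 = 2, A_3 = 2, A_4 = 1, A_5 = 2. Minimum distance d = 2.

Enumerate all 2^3 = 8 messages m ∈ F_2^3.
For each, compute codeword c = mG in F_2^6, then tally its weight.
  m = 000 → c = 000000, weight = 0.
  m = 100 → c = 000111, weight = 3.
  m = 010 → c = 111110, weight = 5.
  m = 110 → c = 111001, weight = 4.
  m = 001 → c = 101000, weight = 2.
  m = 101 → c = 101111, weight = 5.
  m = 011 → c = 010110, weight = 3.
  m = 111 → c = 010001, weight = 2.
Tally weights:
  weight 0: 1 codewords.
  weight 2: 2 codewords.
  weight 3: 2 codewords.
  weight 4: 1 codewords.
  weight 5: 2 codewords.
Minimum distance d = smallest w > 0 with A_w > 0 = 2.
Sanity: Σ A_w = 8 = 2^3 = 8 ✓.


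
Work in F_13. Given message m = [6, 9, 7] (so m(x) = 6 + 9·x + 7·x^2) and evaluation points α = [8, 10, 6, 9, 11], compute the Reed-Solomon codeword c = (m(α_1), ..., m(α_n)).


c = [6, 3, 0, 4, 3]

Message polynomial: m(x) = 6 + 9·x + 7·x^2 (mod 13).
For each evaluation point α_i, compute m(α_i) mod 13:
  α_1 = 8: Horner steps 7 → 0 → 6, so m(8) = 6.
  α_2 = 10: Horner steps 7 → 1 → 3, so m(10) = 3.
  α_3 = 6: Horner steps 7 → 12 → 0, so m(6) = 0.
  α_4 = 9: Horner steps 7 → 7 → 4, so m(9) = 4.
  α_5 = 11: Horner steps 7 → 8 → 3, so m(11) = 3.
Codeword c = [6, 3, 0, 4, 3] ∈ F_13^5.


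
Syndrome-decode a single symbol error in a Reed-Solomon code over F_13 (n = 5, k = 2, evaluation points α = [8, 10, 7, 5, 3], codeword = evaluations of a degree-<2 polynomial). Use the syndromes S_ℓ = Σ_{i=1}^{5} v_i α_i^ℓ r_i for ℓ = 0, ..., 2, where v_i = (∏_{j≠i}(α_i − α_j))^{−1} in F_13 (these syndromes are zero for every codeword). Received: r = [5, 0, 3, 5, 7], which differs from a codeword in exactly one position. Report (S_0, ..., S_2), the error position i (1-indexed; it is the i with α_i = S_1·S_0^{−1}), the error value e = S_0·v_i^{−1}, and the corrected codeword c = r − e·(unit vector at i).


S = (9, 7, 4), error at position 1, error magnitude e = 3, c = [2, 0, 3, 5, 7].

Step 1: column multipliers v_i = (∏_{j≠i}(α_i − α_j))^{−1} mod 13.
  i = 1 (α = 8): (8−10)(8−7)(8−5)(8−3) = (−2)·1·3·5 = −30 ≡ 9, so v_1 = 9^{−1} = 3 (mod 13).
  i = 2 (α = 10): (10−8)(10−7)(10−5)(10−3) = 2·3·5·7 = 210 ≡ 2, so v_2 = 2^{−1} = 7 (mod 13).
  i = 3 (α = 7): (7−8)(7−10)(7−5)(7−3) = (−1)·(−3)·2·4 = 24 ≡ 11, so v_3 = 11^{−1} = 6 (mod 13).
  i = 4 (α = 5): (5−8)(5−10)(5−7)(5−3) = (−3)·(−5)·(−2)·2 = −60 ≡ 5, so v_4 = 5^{−1} = 8 (mod 13).
  i = 5 (α = 3): (3−8)(3−10)(3−7)(3−5) = (−5)·(−7)·(−4)·(−2) = 280 ≡ 7, so v_5 = 7^{−1} = 2 (mod 13).
  v = [3, 7, 6, 8, 2].
Step 2: syndromes of r = [5, 0, 3, 5, 7] (all sums mod 13).
  S_0 = Σ v_i r_i = 3·5 + 7·0 + 6·3 + 8·5 + 2·7 = 87 ≡ 9.
  S_1 = Σ v_i α_i r_i = 3·8·5 + 7·10·0 + 6·7·3 + 8·5·5 + 2·3·7 = 488 ≡ 7.
  α_i^2 mod 13 = [12, 9, 10, 12, 9].
  S_2 = Σ v_i α_i^2 r_i = 3·12·5 + 7·9·0 + 6·10·3 + 8·12·5 + 2·9·7 = 966 ≡ 4.
  S = (9, 7, 4) ≠ 0, so r is not a codeword (an error is present).
Step 3: locate the error. For a single error e at position i, S_ℓ = v_i·e·α_i^ℓ, so α_err = S_1/S_0.
  S_0^{−1} = 9^{−1} = 3 (mod 13), so α_err = 7·3 = 21 ≡ 8 = α_1. Error position i = 1.
  Consistency check: S_2/S_1 = 4·2 = 8 ≡ 8 = α_err ✓ (single-error assumption holds).
Step 4: error magnitude e = S_0/v_1 = S_0·∏_{j≠1}(α_1 − α_j) = 9·9 = 81 ≡ 3 (mod 13).
Step 5: correct position 1: c_1 = r_1 − e = 5 − 3 ≡ 2 (mod 13). Hence c = [2, 0, 3, 5, 7].
  Check: interpolating c through the α_i gives m(x) = 10 + 12·x (degree < 2) with m(α_i) = c_i for every i, so c is indeed a codeword.


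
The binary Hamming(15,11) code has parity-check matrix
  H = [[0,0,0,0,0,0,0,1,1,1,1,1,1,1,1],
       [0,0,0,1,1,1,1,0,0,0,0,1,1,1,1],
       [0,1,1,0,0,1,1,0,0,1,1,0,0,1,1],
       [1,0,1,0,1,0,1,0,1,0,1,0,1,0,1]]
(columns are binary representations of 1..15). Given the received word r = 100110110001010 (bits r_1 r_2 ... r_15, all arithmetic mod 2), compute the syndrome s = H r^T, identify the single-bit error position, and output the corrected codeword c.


s = (1, 1, 0, 1)^T, error position = 13, corrected codeword c = 100110110001110

Compute s = H r^T mod 2 one row at a time:
  s_1 = 1 + 0 + 0 + 0 + 1 + 0 + 1 + 0 = 3 ≡ 1 (mod 2).
  s_2 = 1 + 1 + 0 + 1 + 1 + 0 + 1 + 0 = 5 ≡ 1 (mod 2).
  s_3 = 0 + 0 + 0 + 1 + 0 + 0 + 1 + 0 = 2 ≡ 0 (mod 2).
  s_4 = 1 + 0 + 1 + 1 + 0 + 0 + 0 + 0 = 3 ≡ 1 (mod 2).
s = (1, 1, 0, 1)^T — this equals column 13 of H (binary 1101), so error is at position 13.
Correct: flip bit 13 of r = 100110110001010 to get c = 100110110001110.


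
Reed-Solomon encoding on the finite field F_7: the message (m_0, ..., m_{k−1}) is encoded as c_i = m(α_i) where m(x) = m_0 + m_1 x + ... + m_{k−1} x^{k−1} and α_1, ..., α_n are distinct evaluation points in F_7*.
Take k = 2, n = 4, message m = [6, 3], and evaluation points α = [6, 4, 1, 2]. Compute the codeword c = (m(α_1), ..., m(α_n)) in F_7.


c = [3, 4, 2, 5]

Message polynomial: m(x) = 6 + 3·x (mod 7).
For each evaluation point α_i, compute m(α_i) mod 7:
  α_1 = 6: Horner steps 3 → 3, so m(6) = 3.
  α_2 = 4: Horner steps 3 → 4, so m(4) = 4.
  α_3 = 1: Horner steps 3 → 2, so m(1) = 2.
  α_4 = 2: Horner steps 3 → 5, so m(2) = 5.
Codeword c = [3, 4, 2, 5] ∈ F_7^4.


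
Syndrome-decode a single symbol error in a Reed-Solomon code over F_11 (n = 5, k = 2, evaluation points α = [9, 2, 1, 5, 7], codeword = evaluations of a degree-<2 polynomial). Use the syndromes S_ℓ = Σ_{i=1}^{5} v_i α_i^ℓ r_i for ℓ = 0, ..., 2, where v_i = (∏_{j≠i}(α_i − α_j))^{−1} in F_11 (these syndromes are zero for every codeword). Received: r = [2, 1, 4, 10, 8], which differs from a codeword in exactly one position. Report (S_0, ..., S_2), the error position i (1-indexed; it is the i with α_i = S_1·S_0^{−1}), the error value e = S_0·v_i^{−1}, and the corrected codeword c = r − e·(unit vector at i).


S = (5, 3, 4), error at position 4, error magnitude e = 7, c = [2, 1, 4, 3, 8].

Step 1: column multipliers v_i = (∏_{j≠i}(α_i − α_j))^{−1} mod 11.
  i = 1 (α = 9): (9−2)(9−1)(9−5)(9−7) = 7·8·4·2 = 448 ≡ 8, so v_1 = 8^{−1} = 7 (mod 11).
  i = 2 (α = 2): (2−9)(2−1)(2−5)(2−7) = (−7)·1·(−3)·(−5) = −105 ≡ 5, so v_2 = 5^{−1} = 9 (mod 11).
  i = 3 (α = 1): (1−9)(1−2)(1−5)(1−7) = (−8)·(−1)·(−4)·(−6) = 192 ≡ 5, so v_3 = 5^{−1} = 9 (mod 11).
  i = 4 (α = 5): (5−9)(5−2)(5−1)(5−7) = (−4)·3·4·(−2) = 96 ≡ 8, so v_4 = 8^{−1} = 7 (mod 11).
  i = 5 (α = 7): (7−9)(7−2)(7−1)(7−5) = (−2)·5·6·2 = −120 ≡ 1, so v_5 = 1^{−1} = 1 (mod 11).
  v = [7, 9, 9, 7, 1].
Step 2: syndromes of r = [2, 1, 4, 10, 8] (all sums mod 11).
  S_0 = Σ v_i r_i = 7·2 + 9·1 + 9·4 + 7·10 + 1·8 = 137 ≡ 5.
  S_1 = Σ v_i α_i r_i = 7·9·2 + 9·2·1 + 9·1·4 + 7·5·10 + 1·7·8 = 586 ≡ 3.
  α_i^2 mod 11 = [4, 4, 1, 3, 5].
  S_2 = Σ v_i α_i^2 r_i = 7·4·2 + 9·4·1 + 9·1·4 + 7·3·10 + 1·5·8 = 378 ≡ 4.
  S = (5, 3, 4) ≠ 0, so r is not a codeword (an error is present).
Step 3: locate the error. For a single error e at position i, S_ℓ = v_i·e·α_i^ℓ, so α_err = S_1/S_0.
  S_0^{−1} = 5^{−1} = 9 (mod 11), so α_err = 3·9 = 27 ≡ 5 = α_4. Error position i = 4.
  Consistency check: S_2/S_1 = 4·4 = 16 ≡ 5 = α_err ✓ (single-error assumption holds).
Step 4: error magnitude e = S_0/v_4 = S_0·∏_{j≠4}(α_4 − α_j) = 5·8 = 40 ≡ 7 (mod 11).
Step 5: correct position 4: c_4 = r_4 − e = 10 − 7 ≡ 3 (mod 11). Hence c = [2, 1, 4, 3, 8].
  Check: interpolating c through the α_i gives m(x) = 7 + 8·x (degree < 2) with m(α_i) = c_i for every i, so c is indeed a codeword.


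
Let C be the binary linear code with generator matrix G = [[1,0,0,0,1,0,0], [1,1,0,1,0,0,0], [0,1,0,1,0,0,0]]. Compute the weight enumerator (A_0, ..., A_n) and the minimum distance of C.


Weight distribution: A_0 = 1, A_1 = 2, A_2 = 2, A_3 = 2, A_4 = 1. Minimum distance d = 1.

Enumerate all 2^3 = 8 messages m ∈ F_2^3.
For each, compute codeword c = mG in F_2^7, then tally its weight.
  m = 000 → c = 0000000, weight = 0.
  m = 100 → c = 1000100, weight = 2.
  m = 010 → c = 1101000, weight = 3.
  m = 110 → c = 0101100, weight = 3.
  m = 001 → c = 0101000, weight = 2.
  m = 101 → c = 1101100, weight = 4.
  m = 011 → c = 1000000, weight = 1.
  m = 111 → c = 0000100, weight = 1.
Tally weights:
  weight 0: 1 codewords.
  weight 1: 2 codewords.
  weight 2: 2 codewords.
  weight 3: 2 codewords.
  weight 4: 1 codewords.
Minimum distance d = smallest w > 0 with A_w > 0 = 1.
Sanity: Σ A_w = 8 = 2^3 = 8 ✓.


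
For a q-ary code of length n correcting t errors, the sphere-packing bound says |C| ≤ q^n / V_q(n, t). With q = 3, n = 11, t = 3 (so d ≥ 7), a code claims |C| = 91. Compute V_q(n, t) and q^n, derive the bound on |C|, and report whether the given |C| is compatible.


V_q(n, t) = 1563, q^n = 177147, Hamming bound = 113, |C| = 91 ≤ bound (satisfied).

Step 1: Compute V_q(n, t) = Σ_{j=0}^3 C(n, j) (q−1)^j.
  j = 0: C(11,0)·(2)^0 = 1·1 = 1.
  j = 1: C(11,1)·(2)^1 = 11·2 = 22.
  j = 2: C(11,2)·(2)^2 = 55·4 = 220.
  j = 3: C(11,3)·(2)^3 = 165·8 = 1320.
  V_q(n, t) = 1 + 22 + 220 + 1320 = 1563.
Step 2: q^n = 3^11 = 177147.
Step 3: Hamming bound ⌊q^n / V_q(n,t)⌋ = ⌊177147/1563⌋ = 113.
Step 4: Compare |C| = 91 to 113: satisfied.
The claimed |C| lies below the Hamming bound.


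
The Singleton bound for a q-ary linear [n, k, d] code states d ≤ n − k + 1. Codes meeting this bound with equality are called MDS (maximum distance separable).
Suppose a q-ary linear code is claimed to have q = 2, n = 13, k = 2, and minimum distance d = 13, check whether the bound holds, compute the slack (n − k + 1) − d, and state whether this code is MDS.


Singleton RHS = n − k + 1 = 12, slack = -1, bound violated (no such code; not MDS).

Singleton bound: d ≤ n − k + 1.
Here n = 13, k = 2, so n − k + 1 = 12.
Given d = 13, check d ≤ 12: NO.
Slack = (n − k + 1) − d = -1.
The slack is negative: d = 13 exceeds n − k + 1 = 12 by 1, so the Singleton bound is violated and no linear [13, 2, 13]_2 code can exist. In particular it is not MDS (MDS requires d = n − k + 1 exactly).
Description: the claimed parameters are [13, 2, 13]_2; such a code would be impossible (violates the Singleton bound).


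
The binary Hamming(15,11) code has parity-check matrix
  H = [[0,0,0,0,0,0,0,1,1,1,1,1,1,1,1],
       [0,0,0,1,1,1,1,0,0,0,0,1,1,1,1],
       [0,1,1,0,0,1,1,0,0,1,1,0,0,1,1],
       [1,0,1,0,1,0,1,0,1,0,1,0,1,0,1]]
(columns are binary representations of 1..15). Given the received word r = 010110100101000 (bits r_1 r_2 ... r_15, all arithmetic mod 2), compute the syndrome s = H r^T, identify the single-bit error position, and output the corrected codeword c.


s = (0, 0, 1, 0)^T, error position = 2, corrected codeword c = 000110100101000

Compute s = H r^T mod 2 one row at a time:
  s_1 = 0 + 0 + 1 + 0 + 1 + 0 + 0 + 0 = 2 ≡ 0 (mod 2).
  s_2 = 1 + 1 + 0 + 1 + 1 + 0 + 0 + 0 = 4 ≡ 0 (mod 2).
  s_3 = 1 + 0 + 0 + 1 + 1 + 0 + 0 + 0 = 3 ≡ 1 (mod 2).
  s_4 = 0 + 0 + 1 + 1 + 0 + 0 + 0 + 0 = 2 ≡ 0 (mod 2).
s = (0, 0, 1, 0)^T — this equals column 2 of H (binary 0010), so error is at position 2.
Correct: flip bit 2 of r = 010110100101000 to get c = 000110100101000.


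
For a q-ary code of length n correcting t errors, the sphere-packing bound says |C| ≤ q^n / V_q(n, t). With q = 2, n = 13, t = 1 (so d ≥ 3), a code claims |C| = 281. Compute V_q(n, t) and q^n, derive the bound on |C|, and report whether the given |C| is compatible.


V_q(n, t) = 14, q^n = 8192, Hamming bound = 585, |C| = 281 ≤ bound (satisfied).

Step 1: Compute V_q(n, t) = Σ_{j=0}^1 C(n, j) (q−1)^j.
  j = 0: C(13,0)·(1)^0 = 1·1 = 1.
  j = 1: C(13,1)·(1)^1 = 13·1 = 13.
  V_q(n, t) = 1 + 13 = 14.
Step 2: q^n = 2^13 = 8192.
Step 3: Hamming bound ⌊q^n / V_q(n,t)⌋ = ⌊8192/14⌋ = 585.
Step 4: Compare |C| = 281 to 585: satisfied.
The claimed |C| lies below the Hamming bound.


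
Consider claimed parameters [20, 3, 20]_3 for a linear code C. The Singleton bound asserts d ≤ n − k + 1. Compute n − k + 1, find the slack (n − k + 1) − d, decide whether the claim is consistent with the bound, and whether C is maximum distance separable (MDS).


Singleton RHS = n − k + 1 = 18, slack = -2, bound violated (no such code; not MDS).

Singleton bound: d ≤ n − k + 1.
Here n = 20, k = 3, so n − k + 1 = 18.
Given d = 20, check d ≤ 18: NO.
Slack = (n − k + 1) − d = -2.
The slack is negative: d = 20 exceeds n − k + 1 = 18 by 2, so the Singleton bound is violated and no linear [20, 3, 20]_3 code can exist. In particular it is not MDS (MDS requires d = n − k + 1 exactly).
Description: the claimed parameters are [20, 3, 20]_3; such a code would be impossible (violates the Singleton bound).


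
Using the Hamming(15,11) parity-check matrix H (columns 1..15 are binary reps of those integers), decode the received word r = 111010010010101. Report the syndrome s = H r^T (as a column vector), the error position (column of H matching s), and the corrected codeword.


s = (0, 1, 0, 0)^T, error position = 4, corrected codeword c = 111110010010101

Compute s = H r^T mod 2 one row at a time:
  s_1 = 1 + 0 + 0 + 1 + 0 + 1 + 0 + 1 = 4 ≡ 0 (mod 2).
  s_2 = 0 + 1 + 0 + 0 + 0 + 1 + 0 + 1 = 3 ≡ 1 (mod 2).
  s_3 = 1 + 1 + 0 + 0 + 0 + 1 + 0 + 1 = 4 ≡ 0 (mod 2).
  s_4 = 1 + 1 + 1 + 0 + 0 + 1 + 1 + 1 = 6 ≡ 0 (mod 2).
s = (0, 1, 0, 0)^T — this equals column 4 of H (binary 0100), so error is at position 4.
Correct: flip bit 4 of r = 111010010010101 to get c = 111110010010101.


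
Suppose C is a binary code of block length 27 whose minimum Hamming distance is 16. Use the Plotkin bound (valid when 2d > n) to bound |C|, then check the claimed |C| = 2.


Plotkin bound M ≤ 6; given |C| = 2 ≤ bound (satisfied).

Check applicability: 2d = 32, n = 27.
2d − n = 5 > 0, so Plotkin applies.
Compute d/(2d−n) = 16/5 ≈ 3.2000.
⌊d/(2d−n)⌋ = 3.
Plotkin bound: M ≤ 2·3 = 6.
Given |C| = 2, check: satisfied.
This |C| is below the Plotkin bound.


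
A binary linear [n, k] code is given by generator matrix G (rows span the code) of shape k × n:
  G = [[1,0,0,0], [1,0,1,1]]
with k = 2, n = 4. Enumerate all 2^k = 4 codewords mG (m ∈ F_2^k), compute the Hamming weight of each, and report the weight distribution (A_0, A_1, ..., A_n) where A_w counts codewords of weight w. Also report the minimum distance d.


Weight distribution: A_0 = 1, A_1 = 1, A_2 = 1, A_3 = 1. Minimum distance d = 1.

Enumerate all 2^2 = 4 messages m ∈ F_2^2.
For each, compute codeword c = mG in F_2^4, then tally its weight.
  m = 00 → c = 0000, weight = 0.
  m = 10 → c = 1000, weight = 1.
  m = 01 → c = 1011, weight = 3.
  m = 11 → c = 0011, weight = 2.
Tally weights:
  weight 0: 1 codewords.
  weight 1: 1 codewords.
  weight 2: 1 codewords.
  weight 3: 1 codewords.
Minimum distance d = smallest w > 0 with A_w > 0 = 1.
Sanity: Σ A_w = 4 = 2^2 = 4 ✓.


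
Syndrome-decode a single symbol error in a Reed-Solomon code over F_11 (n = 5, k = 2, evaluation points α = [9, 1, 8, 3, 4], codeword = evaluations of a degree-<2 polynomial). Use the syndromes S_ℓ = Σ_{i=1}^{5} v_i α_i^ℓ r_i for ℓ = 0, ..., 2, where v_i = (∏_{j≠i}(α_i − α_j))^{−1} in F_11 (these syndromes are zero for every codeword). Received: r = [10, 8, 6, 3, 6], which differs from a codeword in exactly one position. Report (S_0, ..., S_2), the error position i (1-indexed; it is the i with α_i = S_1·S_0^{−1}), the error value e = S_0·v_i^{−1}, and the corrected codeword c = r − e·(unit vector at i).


S = (7, 1, 8), error at position 3, error magnitude e = 10, c = [10, 8, 7, 3, 6].

Step 1: column multipliers v_i = (∏_{j≠i}(α_i − α_j))^{−1} mod 11.
  i = 1 (α = 9): (9−1)(9−8)(9−3)(9−4) = 8·1·6·5 = 240 ≡ 9, so v_1 = 9^{−1} = 5 (mod 11).
  i = 2 (α = 1): (1−9)(1−8)(1−3)(1−4) = (−8)·(−7)·(−2)·(−3) = 336 ≡ 6, so v_2 = 6^{−1} = 2 (mod 11).
  i = 3 (α = 8): (8−9)(8−1)(8−3)(8−4) = (−1)·7·5·4 = −140 ≡ 3, so v_3 = 3^{−1} = 4 (mod 11).
  i = 4 (α = 3): (3−9)(3−1)(3−8)(3−4) = (−6)·2·(−5)·(−1) = −60 ≡ 6, so v_4 = 6^{−1} = 2 (mod 11).
  i = 5 (α = 4): (4−9)(4−1)(4−8)(4−3) = (−5)·3·(−4)·1 = 60 ≡ 5, so v_5 = 5^{−1} = 9 (mod 11).
  v = [5, 2, 4, 2, 9].
Step 2: syndromes of r = [10, 8, 6, 3, 6] (all sums mod 11).
  S_0 = Σ v_i r_i = 5·10 + 2·8 + 4·6 + 2·3 + 9·6 = 150 ≡ 7.
  S_1 = Σ v_i α_i r_i = 5·9·10 + 2·1·8 + 4·8·6 + 2·3·3 + 9·4·6 = 892 ≡ 1.
  α_i^2 mod 11 = [4, 1, 9, 9, 5].
  S_2 = Σ v_i α_i^2 r_i = 5·4·10 + 2·1·8 + 4·9·6 + 2·9·3 + 9·5·6 = 756 ≡ 8.
  S = (7, 1, 8) ≠ 0, so r is not a codeword (an error is present).
Step 3: locate the error. For a single error e at position i, S_ℓ = v_i·e·α_i^ℓ, so α_err = S_1/S_0.
  S_0^{−1} = 7^{−1} = 8 (mod 11), so α_err = 1·8 = 8 ≡ 8 = α_3. Error position i = 3.
  Consistency check: S_2/S_1 = 8·1 = 8 ≡ 8 = α_err ✓ (single-error assumption holds).
Step 4: error magnitude e = S_0/v_3 = S_0·∏_{j≠3}(α_3 − α_j) = 7·3 = 21 ≡ 10 (mod 11).
Step 5: correct position 3: c_3 = r_3 − e = 6 − 10 ≡ 7 (mod 11). Hence c = [10, 8, 7, 3, 6].
  Check: interpolating c through the α_i gives m(x) = 5 + 3·x (degree < 2) with m(α_i) = c_i for every i, so c is indeed a codeword.


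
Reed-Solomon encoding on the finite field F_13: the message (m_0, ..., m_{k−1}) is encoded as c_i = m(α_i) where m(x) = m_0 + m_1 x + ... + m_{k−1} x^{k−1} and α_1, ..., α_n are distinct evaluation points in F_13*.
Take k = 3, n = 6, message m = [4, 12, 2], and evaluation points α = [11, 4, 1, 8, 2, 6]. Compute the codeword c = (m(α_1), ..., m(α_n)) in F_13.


c = [1, 6, 5, 7, 10, 5]

Message polynomial: m(x) = 4 + 12·x + 2·x^2 (mod 13).
For each evaluation point α_i, compute m(α_i) mod 13:
  α_1 = 11: Horner steps 2 → 8 → 1, so m(11) = 1.
  α_2 = 4: Horner steps 2 → 7 → 6, so m(4) = 6.
  α_3 = 1: Horner steps 2 → 1 → 5, so m(1) = 5.
  α_4 = 8: Horner steps 2 → 2 → 7, so m(8) = 7.
  α_5 = 2: Horner steps 2 → 3 → 10, so m(2) = 10.
  α_6 = 6: Horner steps 2 → 11 → 5, so m(6) = 5.
Codeword c = [1, 6, 5, 7, 10, 5] ∈ F_13^6.


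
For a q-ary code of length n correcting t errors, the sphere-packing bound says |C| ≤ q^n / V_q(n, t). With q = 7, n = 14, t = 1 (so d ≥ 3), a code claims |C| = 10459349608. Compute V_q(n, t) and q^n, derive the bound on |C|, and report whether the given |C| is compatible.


V_q(n, t) = 85, q^n = 678223072849, Hamming bound = 7979094974, |C| = 10459349608 > bound (violated).

Step 1: Compute V_q(n, t) = Σ_{j=0}^1 C(n, j) (q−1)^j.
  j = 0: C(14,0)·(6)^0 = 1·1 = 1.
  j = 1: C(14,1)·(6)^1 = 14·6 = 84.
  V_q(n, t) = 1 + 84 = 85.
Step 2: q^n = 7^14 = 678223072849.
Step 3: Hamming bound ⌊q^n / V_q(n,t)⌋ = ⌊678223072849/85⌋ = 7979094974.
Step 4: Compare |C| = 10459349608 to 7979094974: violated.
The claimed |C| lies above the Hamming bound, so no 7-ary code of length 14 with d ≥ 3 can have 10459349608 codewords.


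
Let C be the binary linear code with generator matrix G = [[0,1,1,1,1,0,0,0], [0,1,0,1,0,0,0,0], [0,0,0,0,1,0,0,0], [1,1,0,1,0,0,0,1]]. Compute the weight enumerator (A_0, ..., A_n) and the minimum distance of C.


Weight distribution: A_0 = 1, A_1 = 2, A_2 = 3, A_3 = 4, A_4 = 3, A_5 = 2, A_6 = 1. Minimum distance d = 1.

Enumerate all 2^4 = 16 messages m ∈ F_2^4.
For each, compute codeword c = mG in F_2^8, then tally its weight.
  m = 0000 → c = 00000000, weight = 0.
  m = 1000 → c = 01111000, weight = 4.
  m = 0100 → c = 01010000, weight = 2.
  m = 1100 → c = 00101000, weight = 2.
  m = 0010 → c = 00001000, weight = 1.
  m = 1010 → c = 01110000, weight = 3.
  m = 0110 → c = 01011000, weight = 3.
  m = 1110 → c = 00100000, weight = 1.
  m = 0001 → c = 11010001, weight = 4.
  m = 1001 → c = 10101001, weight = 4.
  m = 0101 → c = 10000001, weight = 2.
  m = 1101 → c = 11111001, weight = 6.
  m = 0011 → c = 11011001, weight = 5.
  m = 1011 → c = 10100001, weight = 3.
  m = 0111 → c = 10001001, weight = 3.
  m = 1111 → c = 11110001, weight = 5.
Tally weights:
  weight 0: 1 codewords.
  weight 1: 2 codewords.
  weight 2: 3 codewords.
  weight 3: 4 codewords.
  weight 4: 3 codewords.
  weight 5: 2 codewords.
  weight 6: 1 codewords.
Minimum distance d = smallest w > 0 with A_w > 0 = 1.
Sanity: Σ A_w = 16 = 2^4 = 16 ✓.


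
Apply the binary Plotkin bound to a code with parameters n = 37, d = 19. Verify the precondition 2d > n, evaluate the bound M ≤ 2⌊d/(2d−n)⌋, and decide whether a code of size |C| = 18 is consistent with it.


Plotkin bound M ≤ 38; given |C| = 18 ≤ bound (satisfied).

Check applicability: 2d = 38, n = 37.
2d − n = 1 > 0, so Plotkin applies.
Compute d/(2d−n) = 19/1 ≈ 19.0000.
⌊d/(2d−n)⌋ = 19.
Plotkin bound: M ≤ 2·19 = 38.
Given |C| = 18, check: satisfied.
This |C| is below the Plotkin bound.


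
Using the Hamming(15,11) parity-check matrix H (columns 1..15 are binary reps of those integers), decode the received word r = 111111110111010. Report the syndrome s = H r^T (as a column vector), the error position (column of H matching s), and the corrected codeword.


s = (1, 0, 1, 1)^T, error position = 11, corrected codeword c = 111111110101010

Compute s = H r^T mod 2 one row at a time:
  s_1 = 1 + 0 + 1 + 1 + 1 + 0 + 1 + 0 = 5 ≡ 1 (mod 2).
  s_2 = 1 + 1 + 1 + 1 + 1 + 0 + 1 + 0 = 6 ≡ 0 (mod 2).
  s_3 = 1 + 1 + 1 + 1 + 1 + 1 + 1 + 0 = 7 ≡ 1 (mod 2).
  s_4 = 1 + 1 + 1 + 1 + 0 + 1 + 0 + 0 = 5 ≡ 1 (mod 2).
s = (1, 0, 1, 1)^T — this equals column 11 of H (binary 1011), so error is at position 11.
Correct: flip bit 11 of r = 111111110111010 to get c = 111111110101010.


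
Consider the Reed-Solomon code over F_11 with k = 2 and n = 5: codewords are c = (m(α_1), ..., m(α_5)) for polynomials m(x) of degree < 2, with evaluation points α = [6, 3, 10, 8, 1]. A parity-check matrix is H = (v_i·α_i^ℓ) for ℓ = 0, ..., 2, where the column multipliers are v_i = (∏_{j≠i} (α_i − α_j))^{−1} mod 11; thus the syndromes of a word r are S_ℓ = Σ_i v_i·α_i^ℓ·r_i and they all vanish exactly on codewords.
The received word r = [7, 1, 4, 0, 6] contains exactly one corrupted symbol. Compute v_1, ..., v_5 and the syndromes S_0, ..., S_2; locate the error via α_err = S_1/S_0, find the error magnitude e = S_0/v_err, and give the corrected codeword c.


S = (3, 3, 3), error at position 5, error magnitude e = 9, c = [7, 1, 4, 0, 8].

Step 1: column multipliers v_i = (∏_{j≠i}(α_i − α_j))^{−1} mod 11.
  i = 1 (α = 6): (6−3)(6−10)(6−8)(6−1) = 3·(−4)·(−2)·5 = 120 ≡ 10, so v_1 = 10^{−1} = 10 (mod 11).
  i = 2 (α = 3): (3−6)(3−10)(3−8)(3−1) = (−3)·(−7)·(−5)·2 = −210 ≡ 10, so v_2 = 10^{−1} = 10 (mod 11).
  i = 3 (α = 10): (10−6)(10−3)(10−8)(10−1) = 4·7·2·9 = 504 ≡ 9, so v_3 = 9^{−1} = 5 (mod 11).
  i = 4 (α = 8): (8−6)(8−3)(8−10)(8−1) = 2·5·(−2)·7 = −140 ≡ 3, so v_4 = 3^{−1} = 4 (mod 11).
  i = 5 (α = 1): (1−6)(1−3)(1−10)(1−8) = (−5)·(−2)·(−9)·(−7) = 630 ≡ 3, so v_5 = 3^{−1} = 4 (mod 11).
  v = [10, 10, 5, 4, 4].
Step 2: syndromes of r = [7, 1, 4, 0, 6] (all sums mod 11).
  S_0 = Σ v_i r_i = 10·7 + 10·1 + 5·4 + 4·0 + 4·6 = 124 ≡ 3.
  S_1 = Σ v_i α_i r_i = 10·6·7 + 10·3·1 + 5·10·4 + 4·8·0 + 4·1·6 = 674 ≡ 3.
  α_i^2 mod 11 = [3, 9, 1, 9, 1].
  S_2 = Σ v_i α_i^2 r_i = 10·3·7 + 10·9·1 + 5·1·4 + 4·9·0 + 4·1·6 = 344 ≡ 3.
  S = (3, 3, 3) ≠ 0, so r is not a codeword (an error is present).
Step 3: locate the error. For a single error e at position i, S_ℓ = v_i·e·α_i^ℓ, so α_err = S_1/S_0.
  S_0^{−1} = 3^{−1} = 4 (mod 11), so α_err = 3·4 = 12 ≡ 1 = α_5. Error position i = 5.
  Consistency check: S_2/S_1 = 3·4 = 12 ≡ 1 = α_err ✓ (single-error assumption holds).
Step 4: error magnitude e = S_0/v_5 = S_0·∏_{j≠5}(α_5 − α_j) = 3·3 = 9 ≡ 9 (mod 11).
Step 5: correct position 5: c_5 = r_5 − e = 6 − 9 ≡ 8 (mod 11). Hence c = [7, 1, 4, 0, 8].
  Check: interpolating c through the α_i gives m(x) = 6 + 2·x (degree < 2) with m(α_i) = c_i for every i, so c is indeed a codeword.


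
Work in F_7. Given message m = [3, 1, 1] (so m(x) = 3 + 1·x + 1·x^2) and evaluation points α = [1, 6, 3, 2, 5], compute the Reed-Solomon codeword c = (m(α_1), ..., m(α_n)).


c = [5, 3, 1, 2, 5]

Message polynomial: m(x) = 3 + 1·x + 1·x^2 (mod 7).
For each evaluation point α_i, compute m(α_i) mod 7:
  α_1 = 1: Horner steps 1 → 2 → 5, so m(1) = 5.
  α_2 = 6: Horner steps 1 → 0 → 3, so m(6) = 3.
  α_3 = 3: Horner steps 1 → 4 → 1, so m(3) = 1.
  α_4 = 2: Horner steps 1 → 3 → 2, so m(2) = 2.
  α_5 = 5: Horner steps 1 → 6 → 5, so m(5) = 5.
Codeword c = [5, 3, 1, 2, 5] ∈ F_7^5.


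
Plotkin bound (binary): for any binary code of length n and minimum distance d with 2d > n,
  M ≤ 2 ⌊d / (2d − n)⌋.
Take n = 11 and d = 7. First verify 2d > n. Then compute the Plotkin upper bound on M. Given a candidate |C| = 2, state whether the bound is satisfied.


Plotkin bound M ≤ 4; given |C| = 2 ≤ bound (satisfied).

Check applicability: 2d = 14, n = 11.
2d − n = 3 > 0, so Plotkin applies.
Compute d/(2d−n) = 7/3 ≈ 2.3333.
⌊d/(2d−n)⌋ = 2.
Plotkin bound: M ≤ 2·2 = 4.
Given |C| = 2, check: satisfied.
This |C| is below the Plotkin bound.


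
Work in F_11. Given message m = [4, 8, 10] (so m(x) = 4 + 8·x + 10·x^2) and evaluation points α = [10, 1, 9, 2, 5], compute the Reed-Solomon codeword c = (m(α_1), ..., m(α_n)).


c = [6, 0, 6, 5, 8]

Message polynomial: m(x) = 4 + 8·x + 10·x^2 (mod 11).
For each evaluation point α_i, compute m(α_i) mod 11:
  α_1 = 10: Horner steps 10 → 9 → 6, so m(10) = 6.
  α_2 = 1: Horner steps 10 → 7 → 0, so m(1) = 0.
  α_3 = 9: Horner steps 10 → 10 → 6, so m(9) = 6.
  α_4 = 2: Horner steps 10 → 6 → 5, so m(2) = 5.
  α_5 = 5: Horner steps 10 → 3 → 8, so m(5) = 8.
Codeword c = [6, 0, 6, 5, 8] ∈ F_11^5.


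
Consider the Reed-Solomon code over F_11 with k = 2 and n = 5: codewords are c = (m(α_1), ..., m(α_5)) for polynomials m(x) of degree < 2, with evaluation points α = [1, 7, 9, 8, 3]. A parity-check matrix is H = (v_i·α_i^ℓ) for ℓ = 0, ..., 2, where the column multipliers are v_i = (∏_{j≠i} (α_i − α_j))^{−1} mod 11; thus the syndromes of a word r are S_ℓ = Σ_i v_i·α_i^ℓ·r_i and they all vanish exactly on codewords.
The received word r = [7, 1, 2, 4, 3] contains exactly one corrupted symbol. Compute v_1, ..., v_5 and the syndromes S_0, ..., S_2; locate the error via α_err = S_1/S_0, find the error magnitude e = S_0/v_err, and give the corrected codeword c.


S = (7, 5, 2), error at position 2, error magnitude e = 6, c = [7, 6, 2, 4, 3].

Step 1: column multipliers v_i = (∏_{j≠i}(α_i − α_j))^{−1} mod 11.
  i = 1 (α = 1): (1−7)(1−9)(1−8)(1−3) = (−6)·(−8)·(−7)·(−2) = 672 ≡ 1, so v_1 = 1^{−1} = 1 (mod 11).
  i = 2 (α = 7): (7−1)(7−9)(7−8)(7−3) = 6·(−2)·(−1)·4 = 48 ≡ 4, so v_2 = 4^{−1} = 3 (mod 11).
  i = 3 (α = 9): (9−1)(9−7)(9−8)(9−3) = 8·2·1·6 = 96 ≡ 8, so v_3 = 8^{−1} = 7 (mod 11).
  i = 4 (α = 8): (8−1)(8−7)(8−9)(8−3) = 7·1·(−1)·5 = −35 ≡ 9, so v_4 = 9^{−1} = 5 (mod 11).
  i = 5 (α = 3): (3−1)(3−7)(3−9)(3−8) = 2·(−4)·(−6)·(−5) = −240 ≡ 2, so v_5 = 2^{−1} = 6 (mod 11).
  v = [1, 3, 7, 5, 6].
Step 2: syndromes of r = [7, 1, 2, 4, 3] (all sums mod 11).
  S_0 = Σ v_i r_i = 1·7 + 3·1 + 7·2 + 5·4 + 6·3 = 62 ≡ 7.
  S_1 = Σ v_i α_i r_i = 1·1·7 + 3·7·1 + 7·9·2 + 5·8·4 + 6·3·3 = 368 ≡ 5.
  α_i^2 mod 11 = [1, 5, 4, 9, 9].
  S_2 = Σ v_i α_i^2 r_i = 1·1·7 + 3·5·1 + 7·4·2 + 5·9·4 + 6·9·3 = 420 ≡ 2.
  S = (7, 5, 2) ≠ 0, so r is not a codeword (an error is present).
Step 3: locate the error. For a single error e at position i, S_ℓ = v_i·e·α_i^ℓ, so α_err = S_1/S_0.
  S_0^{−1} = 7^{−1} = 8 (mod 11), so α_err = 5·8 = 40 ≡ 7 = α_2. Error position i = 2.
  Consistency check: S_2/S_1 = 2·9 = 18 ≡ 7 = α_err ✓ (single-error assumption holds).
Step 4: error magnitude e = S_0/v_2 = S_0·∏_{j≠2}(α_2 − α_j) = 7·4 = 28 ≡ 6 (mod 11).
Step 5: correct position 2: c_2 = r_2 − e = 1 − 6 ≡ 6 (mod 11). Hence c = [7, 6, 2, 4, 3].
  Check: interpolating c through the α_i gives m(x) = 9 + 9·x (degree < 2) with m(α_i) = c_i for every i, so c is indeed a codeword.


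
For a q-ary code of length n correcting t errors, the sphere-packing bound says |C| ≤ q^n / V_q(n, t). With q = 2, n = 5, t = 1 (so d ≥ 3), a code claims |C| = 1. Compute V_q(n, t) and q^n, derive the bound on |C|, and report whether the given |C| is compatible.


V_q(n, t) = 6, q^n = 32, Hamming bound = 5, |C| = 1 ≤ bound (satisfied).

Step 1: Compute V_q(n, t) = Σ_{j=0}^1 C(n, j) (q−1)^j.
  j = 0: C(5,0)·(1)^0 = 1·1 = 1.
  j = 1: C(5,1)·(1)^1 = 5·1 = 5.
  V_q(n, t) = 1 + 5 = 6.
Step 2: q^n = 2^5 = 32.
Step 3: Hamming bound ⌊q^n / V_q(n,t)⌋ = ⌊32/6⌋ = 5.
Step 4: Compare |C| = 1 to 5: satisfied.
The claimed |C| lies below the Hamming bound.


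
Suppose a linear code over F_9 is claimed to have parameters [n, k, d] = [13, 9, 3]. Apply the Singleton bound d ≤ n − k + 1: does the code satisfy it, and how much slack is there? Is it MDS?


Singleton RHS = n − k + 1 = 5, slack = 2, bound satisfied, not MDS.

Singleton bound: d ≤ n − k + 1.
Here n = 13, k = 9, so n − k + 1 = 5.
Given d = 3, check d ≤ 5: YES.
Slack = (n − k + 1) − d = 2.
The code is NOT MDS (slack = 2 > 0).
Description: the claimed parameters are [13, 9, 3]_9; such a code would be non-MDS.


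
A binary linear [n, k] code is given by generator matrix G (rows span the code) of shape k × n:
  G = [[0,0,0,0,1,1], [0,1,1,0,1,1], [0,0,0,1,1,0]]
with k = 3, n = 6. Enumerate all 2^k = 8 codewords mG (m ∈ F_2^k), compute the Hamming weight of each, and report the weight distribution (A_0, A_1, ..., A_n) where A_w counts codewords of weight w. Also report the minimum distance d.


Weight distribution: A_0 = 1, A_2 = 4, A_4 = 3. Minimum distance d = 2.

Enumerate all 2^3 = 8 messages m ∈ F_2^3.
For each, compute codeword c = mG in F_2^6, then tally its weight.
  m = 000 → c = 000000, weight = 0.
  m = 100 → c = 000011, weight = 2.
  m = 010 → c = 011011, weight = 4.
  m = 110 → c = 011000, weight = 2.
  m = 001 → c = 000110, weight = 2.
  m = 101 → c = 000101, weight = 2.
  m = 011 → c = 011101, weight = 4.
  m = 111 → c = 011110, weight = 4.
Tally weights:
  weight 0: 1 codewords.
  weight 2: 4 codewords.
  weight 4: 3 codewords.
Minimum distance d = smallest w > 0 with A_w > 0 = 2.
Sanity: Σ A_w = 8 = 2^3 = 8 ✓.


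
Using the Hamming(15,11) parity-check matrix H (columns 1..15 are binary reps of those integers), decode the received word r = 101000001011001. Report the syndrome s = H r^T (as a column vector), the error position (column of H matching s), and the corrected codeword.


s = (0, 0, 1, 1)^T, error position = 3, corrected codeword c = 100000001011001

Compute s = H r^T mod 2 one row at a time:
  s_1 = 0 + 1 + 0 + 1 + 1 + 0 + 0 + 1 = 4 ≡ 0 (mod 2).
  s_2 = 0 + 0 + 0 + 0 + 1 + 0 + 0 + 1 = 2 ≡ 0 (mod 2).
  s_3 = 0 + 1 + 0 + 0 + 0 + 1 + 0 + 1 = 3 ≡ 1 (mod 2).
  s_4 = 1 + 1 + 0 + 0 + 1 + 1 + 0 + 1 = 5 ≡ 1 (mod 2).
s = (0, 0, 1, 1)^T — this equals column 3 of H (binary 0011), so error is at position 3.
Correct: flip bit 3 of r = 101000001011001 to get c = 100000001011001.


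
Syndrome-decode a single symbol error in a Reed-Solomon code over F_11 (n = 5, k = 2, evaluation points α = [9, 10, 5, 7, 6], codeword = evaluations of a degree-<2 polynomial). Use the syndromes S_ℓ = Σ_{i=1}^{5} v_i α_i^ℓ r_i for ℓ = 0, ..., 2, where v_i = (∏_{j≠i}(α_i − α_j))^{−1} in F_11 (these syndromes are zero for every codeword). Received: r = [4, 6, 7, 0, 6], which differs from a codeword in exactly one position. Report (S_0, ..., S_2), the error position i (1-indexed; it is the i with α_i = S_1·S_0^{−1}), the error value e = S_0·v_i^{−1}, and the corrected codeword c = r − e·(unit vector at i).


S = (3, 7, 9), error at position 5, error magnitude e = 8, c = [4, 6, 7, 0, 9].

Step 1: column multipliers v_i = (∏_{j≠i}(α_i − α_j))^{−1} mod 11.
  i = 1 (α = 9): (9−10)(9−5)(9−7)(9−6) = (−1)·4·2·3 = −24 ≡ 9, so v_1 = 9^{−1} = 5 (mod 11).
  i = 2 (α = 10): (10−9)(10−5)(10−7)(10−6) = 1·5·3·4 = 60 ≡ 5, so v_2 = 5^{−1} = 9 (mod 11).
  i = 3 (α = 5): (5−9)(5−10)(5−7)(5−6) = (−4)·(−5)·(−2)·(−1) = 40 ≡ 7, so v_3 = 7^{−1} = 8 (mod 11).
  i = 4 (α = 7): (7−9)(7−10)(7−5)(7−6) = (−2)·(−3)·2·1 = 12 ≡ 1, so v_4 = 1^{−1} = 1 (mod 11).
  i = 5 (α = 6): (6−9)(6−10)(6−5)(6−7) = (−3)·(−4)·1·(−1) = −12 ≡ 10, so v_5 = 10^{−1} = 10 (mod 11).
  v = [5, 9, 8, 1, 10].
Step 2: syndromes of r = [4, 6, 7, 0, 6] (all sums mod 11).
  S_0 = Σ v_i r_i = 5·4 + 9·6 + 8·7 + 1·0 + 10·6 = 190 ≡ 3.
  S_1 = Σ v_i α_i r_i = 5·9·4 + 9·10·6 + 8·5·7 + 1·7·0 + 10·6·6 = 1360 ≡ 7.
  α_i^2 mod 11 = [4, 1, 3, 5, 3].
  S_2 = Σ v_i α_i^2 r_i = 5·4·4 + 9·1·6 + 8·3·7 + 1·5·0 + 10·3·6 = 482 ≡ 9.
  S = (3, 7, 9) ≠ 0, so r is not a codeword (an error is present).
Step 3: locate the error. For a single error e at position i, S_ℓ = v_i·e·α_i^ℓ, so α_err = S_1/S_0.
  S_0^{−1} = 3^{−1} = 4 (mod 11), so α_err = 7·4 = 28 ≡ 6 = α_5. Error position i = 5.
  Consistency check: S_2/S_1 = 9·8 = 72 ≡ 6 = α_err ✓ (single-error assumption holds).
Step 4: error magnitude e = S_0/v_5 = S_0·∏_{j≠5}(α_5 − α_j) = 3·10 = 30 ≡ 8 (mod 11).
Step 5: correct position 5: c_5 = r_5 − e = 6 − 8 ≡ 9 (mod 11). Hence c = [4, 6, 7, 0, 9].
  Check: interpolating c through the α_i gives m(x) = 8 + 2·x (degree < 2) with m(α_i) = c_i for every i, so c is indeed a codeword.


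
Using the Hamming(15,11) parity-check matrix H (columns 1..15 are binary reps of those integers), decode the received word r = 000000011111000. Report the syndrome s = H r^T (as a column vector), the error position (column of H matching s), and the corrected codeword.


s = (1, 1, 0, 0)^T, error position = 12, corrected codeword c = 000000011110000

Compute s = H r^T mod 2 one row at a time:
  s_1 = 1 + 1 + 1 + 1 + 1 + 0 + 0 + 0 = 5 ≡ 1 (mod 2).
  s_2 = 0 + 0 + 0 + 0 + 1 + 0 + 0 + 0 = 1 ≡ 1 (mod 2).
  s_3 = 0 + 0 + 0 + 0 + 1 + 1 + 0 + 0 = 2 ≡ 0 (mod 2).
  s_4 = 0 + 0 + 0 + 0 + 1 + 1 + 0 + 0 = 2 ≡ 0 (mod 2).
s = (1, 1, 0, 0)^T — this equals column 12 of H (binary 1100), so error is at position 12.
Correct: flip bit 12 of r = 000000011111000 to get c = 000000011110000.


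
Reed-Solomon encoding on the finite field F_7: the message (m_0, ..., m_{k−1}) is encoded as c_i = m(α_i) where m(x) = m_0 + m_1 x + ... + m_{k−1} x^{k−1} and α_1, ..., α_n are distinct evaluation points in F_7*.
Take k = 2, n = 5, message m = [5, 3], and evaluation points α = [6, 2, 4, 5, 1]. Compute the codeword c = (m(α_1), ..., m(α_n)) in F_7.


c = [2, 4, 3, 6, 1]

Message polynomial: m(x) = 5 + 3·x (mod 7).
For each evaluation point α_i, compute m(α_i) mod 7:
  α_1 = 6: Horner steps 3 → 2, so m(6) = 2.
  α_2 = 2: Horner steps 3 → 4, so m(2) = 4.
  α_3 = 4: Horner steps 3 → 3, so m(4) = 3.
  α_4 = 5: Horner steps 3 → 6, so m(5) = 6.
  α_5 = 1: Horner steps 3 → 1, so m(1) = 1.
Codeword c = [2, 4, 3, 6, 1] ∈ F_7^5.


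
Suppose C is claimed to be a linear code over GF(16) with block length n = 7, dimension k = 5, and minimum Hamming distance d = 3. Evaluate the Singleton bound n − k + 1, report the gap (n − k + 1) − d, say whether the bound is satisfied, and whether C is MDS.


Singleton RHS = n − k + 1 = 3, slack = 0, bound satisfied, MDS.

Singleton bound: d ≤ n − k + 1.
Here n = 7, k = 5, so n − k + 1 = 3.
Given d = 3, check d ≤ 3: YES.
Slack = (n − k + 1) − d = 0.
The code is MDS (slack = 0).
Description: the claimed parameters are [7, 5, 3]_16; such a code would be MDS (meets Singleton bound).


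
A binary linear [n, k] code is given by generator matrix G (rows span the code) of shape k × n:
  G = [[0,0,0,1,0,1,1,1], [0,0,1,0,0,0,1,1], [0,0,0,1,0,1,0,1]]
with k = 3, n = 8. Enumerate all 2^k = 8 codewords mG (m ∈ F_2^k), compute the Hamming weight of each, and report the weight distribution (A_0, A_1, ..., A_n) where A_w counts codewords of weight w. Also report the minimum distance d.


Weight distribution: A_0 = 1, A_1 = 1, A_2 = 1, A_3 = 3, A_4 = 2. Minimum distance d = 1.

Enumerate all 2^3 = 8 messages m ∈ F_2^3.
For each, compute codeword c = mG in F_2^8, then tally its weight.
  m = 000 → c = 00000000, weight = 0.
  m = 100 → c = 00010111, weight = 4.
  m = 010 → c = 00100011, weight = 3.
  m = 110 → c = 00110100, weight = 3.
  m = 001 → c = 00010101, weight = 3.
  m = 101 → c = 00000010, weight = 1.
  m = 011 → c = 00110110, weight = 4.
  m = 111 → c = 00100001, weight = 2.
Tally weights:
  weight 0: 1 codewords.
  weight 1: 1 codewords.
  weight 2: 1 codewords.
  weight 3: 3 codewords.
  weight 4: 2 codewords.
Minimum distance d = smallest w > 0 with A_w > 0 = 1.
Sanity: Σ A_w = 8 = 2^3 = 8 ✓.


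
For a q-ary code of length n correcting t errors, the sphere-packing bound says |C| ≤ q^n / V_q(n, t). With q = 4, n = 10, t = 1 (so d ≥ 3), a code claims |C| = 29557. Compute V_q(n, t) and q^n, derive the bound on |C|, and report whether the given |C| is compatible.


V_q(n, t) = 31, q^n = 1048576, Hamming bound = 33825, |C| = 29557 ≤ bound (satisfied).

Step 1: Compute V_q(n, t) = Σ_{j=0}^1 C(n, j) (q−1)^j.
  j = 0: C(10,0)·(3)^0 = 1·1 = 1.
  j = 1: C(10,1)·(3)^1 = 10·3 = 30.
  V_q(n, t) = 1 + 30 = 31.
Step 2: q^n = 4^10 = 1048576.
Step 3: Hamming bound ⌊q^n / V_q(n,t)⌋ = ⌊1048576/31⌋ = 33825.
Step 4: Compare |C| = 29557 to 33825: satisfied.
The claimed |C| lies below the Hamming bound.


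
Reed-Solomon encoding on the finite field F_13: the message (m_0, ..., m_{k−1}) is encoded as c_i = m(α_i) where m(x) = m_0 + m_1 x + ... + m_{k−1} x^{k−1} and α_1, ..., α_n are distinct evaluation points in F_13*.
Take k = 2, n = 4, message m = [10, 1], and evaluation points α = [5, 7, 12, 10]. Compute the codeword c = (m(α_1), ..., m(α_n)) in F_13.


c = [2, 4, 9, 7]

Message polynomial: m(x) = 10 + 1·x (mod 13).
For each evaluation point α_i, compute m(α_i) mod 13:
  α_1 = 5: Horner steps 1 → 2, so m(5) = 2.
  α_2 = 7: Horner steps 1 → 4, so m(7) = 4.
  α_3 = 12: Horner steps 1 → 9, so m(12) = 9.
  α_4 = 10: Horner steps 1 → 7, so m(10) = 7.
Codeword c = [2, 4, 9, 7] ∈ F_13^4.
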